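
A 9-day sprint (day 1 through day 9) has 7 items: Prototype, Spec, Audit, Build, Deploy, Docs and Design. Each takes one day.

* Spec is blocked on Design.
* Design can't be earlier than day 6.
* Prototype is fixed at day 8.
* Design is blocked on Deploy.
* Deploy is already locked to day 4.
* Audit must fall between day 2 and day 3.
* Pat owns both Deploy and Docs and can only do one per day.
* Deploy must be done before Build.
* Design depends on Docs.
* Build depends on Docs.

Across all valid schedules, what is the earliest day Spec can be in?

day 7

Precedence pushes Spec to at least day 7.
Spec at day 7 is achievable: Spec -> day 7, Build -> day 5, Docs -> day 1, Deploy -> day 4, Audit -> day 2, Prototype -> day 8, Design -> day 6.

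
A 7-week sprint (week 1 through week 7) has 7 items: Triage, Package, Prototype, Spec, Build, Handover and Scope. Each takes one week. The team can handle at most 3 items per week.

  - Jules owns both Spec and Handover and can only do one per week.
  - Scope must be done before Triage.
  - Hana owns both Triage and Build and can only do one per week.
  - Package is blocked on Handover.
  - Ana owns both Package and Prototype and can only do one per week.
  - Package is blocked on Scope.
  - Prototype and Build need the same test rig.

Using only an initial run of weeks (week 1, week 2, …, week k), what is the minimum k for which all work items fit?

The precedence chain requires at least 2 distinct weeks.
With at most 3 per week and 7 work items, at least 3 weeks are needed.
3 works (last occupied week: week 3): for example Handover in week 1, Prototype in week 1, Triage in week 2, Spec in week 2, Scope in week 1, Package in week 2, Build in week 3.

3 weeks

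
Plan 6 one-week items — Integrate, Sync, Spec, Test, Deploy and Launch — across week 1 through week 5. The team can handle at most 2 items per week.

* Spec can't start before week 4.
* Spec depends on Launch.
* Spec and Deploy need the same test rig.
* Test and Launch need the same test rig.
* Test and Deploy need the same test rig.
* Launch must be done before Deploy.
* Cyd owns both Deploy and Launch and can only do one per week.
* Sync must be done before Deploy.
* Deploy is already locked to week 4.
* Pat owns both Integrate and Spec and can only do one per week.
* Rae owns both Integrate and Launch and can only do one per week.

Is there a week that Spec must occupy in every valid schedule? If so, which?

week 5

Spec's window is week 4–week 5.
Deploy is fixed at week 4, and Spec can't share a week with Deploy.
So Spec must be week 5.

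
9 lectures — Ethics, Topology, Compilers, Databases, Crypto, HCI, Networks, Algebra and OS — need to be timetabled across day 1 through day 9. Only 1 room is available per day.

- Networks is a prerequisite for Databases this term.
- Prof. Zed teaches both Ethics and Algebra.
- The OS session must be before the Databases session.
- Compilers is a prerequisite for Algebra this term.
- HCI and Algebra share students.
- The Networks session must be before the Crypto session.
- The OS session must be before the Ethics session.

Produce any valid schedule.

Databases in day 3; Ethics in day 4; Compilers in day 5; OS in day 2; Networks in day 1; HCI in day 9; Crypto in day 6; Topology in day 8; Algebra in day 7

Checking: OS(day 2) before Databases(day 3); Networks(day 1) before Databases(day 3); Networks(day 1) before Crypto(day 6); Compilers(day 5) before Algebra(day 7); OS(day 2) before Ethics(day 4); Ethics(day 4) != Algebra(day 7); HCI(day 9) != Algebra(day 7); max 1 per day (cap 1).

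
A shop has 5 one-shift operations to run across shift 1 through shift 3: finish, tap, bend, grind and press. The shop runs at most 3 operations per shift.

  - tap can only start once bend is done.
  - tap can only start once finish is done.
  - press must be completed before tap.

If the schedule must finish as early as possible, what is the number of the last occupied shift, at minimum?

shift 2

The precedence chain requires at least 2 distinct shifts.
With at most 3 per shift and 5 operations, at least 2 shifts are needed.
2 works (last occupied shift: shift 2): for example bend in shift 1; tap in shift 2; press in shift 1; finish in shift 1; grind in shift 2.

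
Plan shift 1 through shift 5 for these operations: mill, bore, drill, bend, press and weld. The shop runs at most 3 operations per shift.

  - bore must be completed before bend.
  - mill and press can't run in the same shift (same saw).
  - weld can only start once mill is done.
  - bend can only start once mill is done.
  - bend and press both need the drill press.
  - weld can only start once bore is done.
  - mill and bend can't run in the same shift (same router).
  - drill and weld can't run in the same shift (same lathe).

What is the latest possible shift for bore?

Downstream work caps bore at shift 4.
bore at shift 4 is achievable: press -> shift 2, drill -> shift 1, mill -> shift 1, bend -> shift 5, bore -> shift 4, weld -> shift 5.

shift 4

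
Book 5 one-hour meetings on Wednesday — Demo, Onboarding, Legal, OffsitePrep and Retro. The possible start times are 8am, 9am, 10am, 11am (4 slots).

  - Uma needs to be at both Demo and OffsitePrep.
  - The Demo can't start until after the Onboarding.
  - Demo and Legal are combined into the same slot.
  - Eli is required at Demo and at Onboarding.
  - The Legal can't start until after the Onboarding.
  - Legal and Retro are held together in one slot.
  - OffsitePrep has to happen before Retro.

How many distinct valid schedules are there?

14

Splitting on Demo: it can be 9am (1), 10am (4), 11am (9). Listing each branch's schedules as (Onboarding, Legal, OffsitePrep, Retro):
Demo=9am: (8am,9am,8am,9am) — 1.
Demo=10am: (8am,10am,8am,10am) (8am,10am,9am,10am) (9am,10am,8am,10am) (9am,10am,9am,10am) — 4.
Demo=11am: (8am,11am,8am,11am) (8am,11am,9am,11am) (8am,11am,10am,11am) (9am,11am,8am,11am) (9am,11am,9am,11am) (9am,11am,10am,11am) (10am,11am,8am,11am) (10am,11am,9am,11am) (10am,11am,10am,11am) — 9.
Summing: 1 + 4 + 9 = 14.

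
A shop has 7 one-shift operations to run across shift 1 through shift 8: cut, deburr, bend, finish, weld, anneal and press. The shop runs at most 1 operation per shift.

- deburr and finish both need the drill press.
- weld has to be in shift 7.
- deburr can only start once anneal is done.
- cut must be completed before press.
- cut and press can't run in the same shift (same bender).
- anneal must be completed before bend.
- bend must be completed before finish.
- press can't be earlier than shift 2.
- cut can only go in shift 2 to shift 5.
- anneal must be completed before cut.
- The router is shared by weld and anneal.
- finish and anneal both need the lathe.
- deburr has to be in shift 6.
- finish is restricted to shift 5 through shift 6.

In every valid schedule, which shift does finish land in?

shift 5

finish's window is shift 5–shift 6.
deburr is fixed at shift 6, and finish can't share a shift with deburr.
So finish must be shift 5.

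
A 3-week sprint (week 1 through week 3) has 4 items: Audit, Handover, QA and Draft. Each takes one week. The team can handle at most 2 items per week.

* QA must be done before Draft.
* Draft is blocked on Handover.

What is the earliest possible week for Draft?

week 2

Precedence pushes Draft to at least week 2.
Draft at week 2 is achievable: Handover in week 1; Audit in week 2; QA in week 1; Draft in week 2.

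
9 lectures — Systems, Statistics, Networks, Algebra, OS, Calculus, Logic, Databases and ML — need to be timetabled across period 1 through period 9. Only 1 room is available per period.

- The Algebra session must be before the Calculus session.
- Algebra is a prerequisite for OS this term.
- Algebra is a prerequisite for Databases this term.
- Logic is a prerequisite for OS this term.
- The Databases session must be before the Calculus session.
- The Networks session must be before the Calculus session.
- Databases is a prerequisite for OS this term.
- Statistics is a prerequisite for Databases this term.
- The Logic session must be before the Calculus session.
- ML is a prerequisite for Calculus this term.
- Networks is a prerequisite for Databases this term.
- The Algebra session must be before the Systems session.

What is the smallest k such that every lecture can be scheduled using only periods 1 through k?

9 periods

The precedence chain requires at least 3 distinct periods.
With at most 1 per period and 9 lectures, at least 9 periods are needed.
9 works (last occupied period: period 9): for example Databases -> period 4; Logic -> period 5; Statistics -> period 3; OS -> period 8; Systems -> period 9; Algebra -> period 1; Networks -> period 2; Calculus -> period 7; ML -> period 6.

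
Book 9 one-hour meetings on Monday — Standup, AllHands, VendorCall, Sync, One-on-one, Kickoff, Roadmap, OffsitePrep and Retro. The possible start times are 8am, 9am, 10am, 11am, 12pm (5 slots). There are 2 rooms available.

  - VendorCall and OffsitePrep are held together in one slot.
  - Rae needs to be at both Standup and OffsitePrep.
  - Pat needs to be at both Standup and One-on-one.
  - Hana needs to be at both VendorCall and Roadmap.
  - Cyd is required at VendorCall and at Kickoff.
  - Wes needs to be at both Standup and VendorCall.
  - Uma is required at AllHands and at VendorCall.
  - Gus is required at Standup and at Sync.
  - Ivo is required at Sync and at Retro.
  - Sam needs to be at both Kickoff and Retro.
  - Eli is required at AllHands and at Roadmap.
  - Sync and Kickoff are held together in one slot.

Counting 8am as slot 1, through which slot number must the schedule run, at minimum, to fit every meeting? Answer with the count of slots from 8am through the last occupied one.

5 slots

With at most 2 per slot and 9 meetings, at least 5 slots are needed.
5 works (last occupied slot: 12pm): for example AllHands=8am; Kickoff=10am; Retro=12pm; Standup=8am; Roadmap=11am; Sync=10am; OffsitePrep=9am; One-on-one=11am; VendorCall=9am.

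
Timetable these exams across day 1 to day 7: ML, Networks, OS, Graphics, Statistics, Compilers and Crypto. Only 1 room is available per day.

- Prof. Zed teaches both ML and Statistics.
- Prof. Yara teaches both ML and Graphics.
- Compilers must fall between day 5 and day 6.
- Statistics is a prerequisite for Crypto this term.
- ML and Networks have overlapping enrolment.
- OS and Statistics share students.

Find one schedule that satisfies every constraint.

Statistics -> day 1; Compilers -> day 5; ML -> day 3; Graphics -> day 7; Networks -> day 4; Crypto -> day 2; OS -> day 6

Checking: Statistics(day 1) before Crypto(day 2); ML(day 3) != Networks(day 4); OS(day 6) != Statistics(day 1); ML(day 3) != Statistics(day 1); ML(day 3) != Graphics(day 7); Compilers=day 5 in [day 5,day 6]; max 1 per day (cap 1).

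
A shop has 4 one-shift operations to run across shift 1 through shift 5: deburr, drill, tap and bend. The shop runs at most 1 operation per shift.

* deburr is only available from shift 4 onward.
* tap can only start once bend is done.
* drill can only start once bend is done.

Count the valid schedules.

Splitting on deburr: it can be shift 4 (8), shift 5 (8). Listing each branch's schedules as (drill, tap, bend) by shift number:
deburr=shift 4: (2,3,1) (2,5,1) (3,2,1) (3,5,1) (3,5,2) (5,2,1) (5,3,1) (5,3,2) — 8.
deburr=shift 5: (2,3,1) (2,4,1) (3,2,1) (3,4,1) (3,4,2) (4,2,1) (4,3,1) (4,3,2) — 8.
Summing: 8 + 8 = 16.

16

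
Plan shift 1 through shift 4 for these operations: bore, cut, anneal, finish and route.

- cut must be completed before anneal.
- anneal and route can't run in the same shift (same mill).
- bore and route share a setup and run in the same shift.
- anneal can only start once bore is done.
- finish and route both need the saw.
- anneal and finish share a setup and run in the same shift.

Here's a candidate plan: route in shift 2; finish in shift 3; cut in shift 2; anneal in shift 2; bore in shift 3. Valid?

bore and route share a setup and run in the same shift — violated.
finish and route both need the saw — holds.
anneal can only start once bore is done — violated.
cut must be completed before anneal — violated.
anneal and finish share a setup and run in the same shift — violated.
anneal and route can't run in the same shift (same mill) — violated.

No — it violates: anneal can only start once bore is done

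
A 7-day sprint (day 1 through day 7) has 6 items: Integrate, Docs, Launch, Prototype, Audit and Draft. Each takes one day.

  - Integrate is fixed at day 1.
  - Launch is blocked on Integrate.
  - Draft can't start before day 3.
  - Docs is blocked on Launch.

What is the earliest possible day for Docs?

day 3

Precedence pushes Docs to at least day 3.
Docs at day 3 is achievable: Prototype=day 1; Integrate=day 1; Launch=day 2; Docs=day 3; Audit=day 1; Draft=day 3.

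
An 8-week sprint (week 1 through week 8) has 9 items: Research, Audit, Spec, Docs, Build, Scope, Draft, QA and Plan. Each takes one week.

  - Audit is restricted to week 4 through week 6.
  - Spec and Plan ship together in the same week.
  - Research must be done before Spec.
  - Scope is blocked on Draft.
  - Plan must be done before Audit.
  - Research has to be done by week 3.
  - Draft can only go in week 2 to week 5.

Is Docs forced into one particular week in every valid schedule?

No

Docs can be week 1 (e.g. Plan in week 2, Build in week 1, Docs in week 1, QA in week 1, Draft in week 2, Audit in week 4, Research in week 1, Scope in week 3, Spec in week 2) or week 2 (e.g. Build in week 1; QA in week 1; Research in week 1; Audit in week 4; Spec in week 2; Docs in week 2; Scope in week 3; Draft in week 2; Plan in week 2).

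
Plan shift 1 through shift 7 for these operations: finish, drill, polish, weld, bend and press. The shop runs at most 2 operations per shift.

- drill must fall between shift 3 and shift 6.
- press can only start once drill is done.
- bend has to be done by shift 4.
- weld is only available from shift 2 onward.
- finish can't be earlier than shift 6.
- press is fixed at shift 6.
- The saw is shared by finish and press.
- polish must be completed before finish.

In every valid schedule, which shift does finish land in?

shift 7

finish's window is shift 6–shift 7.
press is fixed at shift 6, and finish can't share a shift with press.
So finish must be shift 7.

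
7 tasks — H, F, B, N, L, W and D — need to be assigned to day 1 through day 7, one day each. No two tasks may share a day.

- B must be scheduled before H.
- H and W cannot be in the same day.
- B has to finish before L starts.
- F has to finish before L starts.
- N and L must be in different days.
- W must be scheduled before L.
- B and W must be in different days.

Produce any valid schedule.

W=day 3; D=day 7; N=day 6; H=day 5; F=day 2; L=day 4; B=day 1

Checking: B(day 1) before L(day 4); B(day 1) before H(day 5); F(day 2) before L(day 4); W(day 3) before L(day 4); N(day 6) != L(day 4); B(day 1) != W(day 3); H(day 5) != W(day 3); max 1 per day (cap 1).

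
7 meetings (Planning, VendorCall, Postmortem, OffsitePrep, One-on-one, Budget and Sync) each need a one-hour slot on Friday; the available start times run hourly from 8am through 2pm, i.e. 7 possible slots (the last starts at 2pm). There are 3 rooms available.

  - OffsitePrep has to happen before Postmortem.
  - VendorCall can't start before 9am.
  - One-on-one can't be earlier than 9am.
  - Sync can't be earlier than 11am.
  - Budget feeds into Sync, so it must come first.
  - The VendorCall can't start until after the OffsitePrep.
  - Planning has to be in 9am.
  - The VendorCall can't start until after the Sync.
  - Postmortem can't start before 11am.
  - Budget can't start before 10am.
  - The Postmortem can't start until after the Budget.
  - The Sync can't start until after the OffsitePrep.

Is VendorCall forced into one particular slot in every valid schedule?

No

VendorCall can be 12pm (e.g. OffsitePrep in 8am, Planning in 9am, VendorCall in 12pm, Postmortem in 11am, Budget in 10am, Sync in 11am, One-on-one in 9am) or 1pm (e.g. Planning=9am, Postmortem=11am, VendorCall=1pm, One-on-one=9am, Sync=11am, Budget=10am, OffsitePrep=8am).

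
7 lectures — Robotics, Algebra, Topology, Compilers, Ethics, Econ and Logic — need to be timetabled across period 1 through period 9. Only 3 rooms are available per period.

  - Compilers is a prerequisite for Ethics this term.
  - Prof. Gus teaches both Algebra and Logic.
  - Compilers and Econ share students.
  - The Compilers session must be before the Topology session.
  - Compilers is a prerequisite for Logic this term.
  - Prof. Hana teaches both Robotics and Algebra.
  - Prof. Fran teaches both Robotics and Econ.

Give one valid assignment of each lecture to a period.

Ethics in period 2, Compilers in period 1, Logic in period 2, Econ in period 3, Topology in period 2, Robotics in period 1, Algebra in period 3

Checking: Compilers(period 1) before Logic(period 2); Compilers(period 1) before Ethics(period 2); Compilers(period 1) before Topology(period 2); Algebra(period 3) != Logic(period 2); Robotics(period 1) != Algebra(period 3); Compilers(period 1) != Econ(period 3); Robotics(period 1) != Econ(period 3); max 3 per period (cap 3).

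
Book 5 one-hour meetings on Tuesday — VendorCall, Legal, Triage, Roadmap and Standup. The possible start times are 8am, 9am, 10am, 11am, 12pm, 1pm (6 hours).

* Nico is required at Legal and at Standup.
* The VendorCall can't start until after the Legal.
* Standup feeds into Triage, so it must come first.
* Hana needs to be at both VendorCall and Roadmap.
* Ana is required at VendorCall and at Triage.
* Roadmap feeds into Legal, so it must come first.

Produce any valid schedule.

Standup -> 8am, Legal -> 9am, Roadmap -> 8am, Triage -> 9am, VendorCall -> 10am

Checking: Legal(9am) before VendorCall(10am); Standup(8am) before Triage(9am); Roadmap(8am) before Legal(9am); VendorCall(10am) != Roadmap(8am); VendorCall(10am) != Triage(9am); Legal(9am) != Standup(8am).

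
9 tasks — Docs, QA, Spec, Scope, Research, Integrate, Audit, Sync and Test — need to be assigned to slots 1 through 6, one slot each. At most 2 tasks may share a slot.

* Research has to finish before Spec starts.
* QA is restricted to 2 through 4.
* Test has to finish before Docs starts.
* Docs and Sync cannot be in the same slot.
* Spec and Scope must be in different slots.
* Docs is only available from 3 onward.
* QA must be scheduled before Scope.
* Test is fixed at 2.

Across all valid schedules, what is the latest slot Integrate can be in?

Integrate at 6 is achievable: Sync -> 4, Scope -> 4, Test -> 2, Integrate -> 6, Research -> 1, Spec -> 3, QA -> 2, Audit -> 1, Docs -> 3.

6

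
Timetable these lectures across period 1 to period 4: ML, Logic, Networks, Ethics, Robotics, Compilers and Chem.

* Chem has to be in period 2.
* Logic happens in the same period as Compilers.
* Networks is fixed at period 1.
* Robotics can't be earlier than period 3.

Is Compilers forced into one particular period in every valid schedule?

Compilers can be period 1 (e.g. ML in period 1, Chem in period 2, Networks in period 1, Ethics in period 1, Compilers in period 1, Logic in period 1, Robotics in period 3) or period 2 (e.g. Robotics -> period 3; Networks -> period 1; Ethics -> period 1; ML -> period 1; Compilers -> period 2; Logic -> period 2; Chem -> period 2).

No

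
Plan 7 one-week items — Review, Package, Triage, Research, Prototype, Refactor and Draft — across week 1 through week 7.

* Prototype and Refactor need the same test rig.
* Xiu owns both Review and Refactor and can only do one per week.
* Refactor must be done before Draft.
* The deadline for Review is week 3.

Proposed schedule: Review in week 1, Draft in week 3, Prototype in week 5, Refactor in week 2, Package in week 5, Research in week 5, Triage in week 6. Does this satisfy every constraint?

Yes

Xiu owns both Review and Refactor and can only do one per week — holds.
Prototype and Refactor need the same test rig — holds.
Refactor must be done before Draft — holds.
The deadline for Review is week 3 — holds.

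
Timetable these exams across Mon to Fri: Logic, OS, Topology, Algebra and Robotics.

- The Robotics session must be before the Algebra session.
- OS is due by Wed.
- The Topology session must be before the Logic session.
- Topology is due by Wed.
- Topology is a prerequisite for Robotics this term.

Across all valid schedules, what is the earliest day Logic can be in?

Precedence pushes Logic to at least Tue.
Logic at Tue is achievable: Algebra -> Wed; Robotics -> Tue; OS -> Mon; Topology -> Mon; Logic -> Tue.

Tue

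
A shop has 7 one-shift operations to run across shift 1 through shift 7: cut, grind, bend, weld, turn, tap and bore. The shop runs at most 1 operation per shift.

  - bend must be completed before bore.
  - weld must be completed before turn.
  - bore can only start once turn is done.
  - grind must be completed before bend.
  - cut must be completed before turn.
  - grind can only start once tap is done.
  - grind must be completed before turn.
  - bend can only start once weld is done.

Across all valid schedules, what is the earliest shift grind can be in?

Precedence pushes grind to at least shift 2; downstream work caps grind at shift 5.
grind at shift 2 is achievable: tap in shift 1; cut in shift 4; turn in shift 5; weld in shift 3; bend in shift 6; bore in shift 7; grind in shift 2.

shift 2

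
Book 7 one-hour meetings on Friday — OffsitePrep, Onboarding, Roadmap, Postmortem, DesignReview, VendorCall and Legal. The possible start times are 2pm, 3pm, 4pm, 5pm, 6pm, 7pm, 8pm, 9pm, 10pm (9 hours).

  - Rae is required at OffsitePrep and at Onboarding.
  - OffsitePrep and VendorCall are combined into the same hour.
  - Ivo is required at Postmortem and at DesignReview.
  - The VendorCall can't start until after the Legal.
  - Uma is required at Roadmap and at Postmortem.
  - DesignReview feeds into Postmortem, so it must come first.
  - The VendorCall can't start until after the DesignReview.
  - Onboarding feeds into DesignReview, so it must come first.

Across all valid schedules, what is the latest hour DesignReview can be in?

Precedence pushes DesignReview to at least 3pm; downstream work caps DesignReview at 9pm.
DesignReview at 9pm is achievable: VendorCall=10pm, Roadmap=2pm, DesignReview=9pm, OffsitePrep=10pm, Legal=2pm, Onboarding=2pm, Postmortem=10pm.

9pm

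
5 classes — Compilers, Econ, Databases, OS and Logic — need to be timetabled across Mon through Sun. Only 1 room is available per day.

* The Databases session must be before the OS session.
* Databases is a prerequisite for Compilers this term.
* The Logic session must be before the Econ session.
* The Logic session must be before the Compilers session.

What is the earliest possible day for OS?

Tue

Precedence pushes OS to at least Tue.
OS at Tue is achievable: OS in Tue; Compilers in Thu; Logic in Wed; Econ in Fri; Databases in Mon.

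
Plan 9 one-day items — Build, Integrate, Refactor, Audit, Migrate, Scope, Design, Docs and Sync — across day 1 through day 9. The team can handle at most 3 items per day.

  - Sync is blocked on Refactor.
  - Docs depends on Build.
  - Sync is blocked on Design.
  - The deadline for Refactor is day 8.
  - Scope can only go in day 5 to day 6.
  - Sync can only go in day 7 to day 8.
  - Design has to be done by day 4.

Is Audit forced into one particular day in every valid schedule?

No

Audit can be day 1 (e.g. Design -> day 1, Scope -> day 5, Docs -> day 3, Sync -> day 7, Integrate -> day 2, Refactor -> day 1, Build -> day 2, Audit -> day 1, Migrate -> day 2) or day 2 (e.g. Scope=day 5, Build=day 1, Sync=day 7, Audit=day 2, Integrate=day 2, Refactor=day 1, Migrate=day 3, Docs=day 2, Design=day 1).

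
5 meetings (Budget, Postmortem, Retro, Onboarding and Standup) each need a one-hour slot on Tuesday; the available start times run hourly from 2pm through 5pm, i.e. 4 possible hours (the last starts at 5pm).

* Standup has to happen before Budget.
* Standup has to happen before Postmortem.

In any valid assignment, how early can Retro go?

Retro at 2pm is achievable: Standup in 2pm, Budget in 3pm, Retro in 2pm, Onboarding in 2pm, Postmortem in 3pm.

2pm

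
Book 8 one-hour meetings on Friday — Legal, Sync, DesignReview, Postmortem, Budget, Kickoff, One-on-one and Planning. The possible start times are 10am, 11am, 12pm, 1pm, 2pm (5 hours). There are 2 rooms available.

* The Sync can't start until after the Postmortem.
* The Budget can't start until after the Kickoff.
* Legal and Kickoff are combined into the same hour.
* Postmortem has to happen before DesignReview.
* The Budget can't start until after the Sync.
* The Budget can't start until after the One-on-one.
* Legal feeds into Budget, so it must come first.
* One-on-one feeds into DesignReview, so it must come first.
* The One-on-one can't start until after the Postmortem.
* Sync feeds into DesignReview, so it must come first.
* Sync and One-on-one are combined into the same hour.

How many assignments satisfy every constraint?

Splitting on Legal: it can be 10am (14), 11am (14), 12pm (14), 1pm (9). Listing each branch's schedules as (Sync, DesignReview, Postmortem, Budget, Kickoff, One-on-one, Planning):
Legal=10am: (12pm,1pm,11am,1pm,10am,12pm,11am) (12pm,1pm,11am,1pm,10am,12pm,2pm) (12pm,1pm,11am,2pm,10am,12pm,11am) (12pm,1pm,11am,2pm,10am,12pm,1pm) (12pm,1pm,11am,2pm,10am,12pm,2pm) (12pm,2pm,11am,1pm,10am,12pm,11am) (12pm,2pm,11am,1pm,10am,12pm,1pm) (12pm,2pm,11am,1pm,10am,12pm,2pm) (12pm,2pm,11am,2pm,10am,12pm,11am) (12pm,2pm,11am,2pm,10am,12pm,1pm) (1pm,2pm,11am,2pm,10am,1pm,11am) (1pm,2pm,11am,2pm,10am,1pm,12pm) (1pm,2pm,12pm,2pm,10am,1pm,11am) (1pm,2pm,12pm,2pm,10am,1pm,12pm) — 14.
Legal=11am: (12pm,1pm,10am,1pm,11am,12pm,10am) (12pm,1pm,10am,1pm,11am,12pm,2pm) (12pm,1pm,10am,2pm,11am,12pm,10am) (12pm,1pm,10am,2pm,11am,12pm,1pm) (12pm,1pm,10am,2pm,11am,12pm,2pm) (12pm,2pm,10am,1pm,11am,12pm,10am) (12pm,2pm,10am,1pm,11am,12pm,1pm) (12pm,2pm,10am,1pm,11am,12pm,2pm) (12pm,2pm,10am,2pm,11am,12pm,10am) (12pm,2pm,10am,2pm,11am,12pm,1pm) (1pm,2pm,10am,2pm,11am,1pm,10am) (1pm,2pm,10am,2pm,11am,1pm,12pm) (1pm,2pm,12pm,2pm,11am,1pm,10am) (1pm,2pm,12pm,2pm,11am,1pm,12pm) — 14.
Legal=12pm: (11am,1pm,10am,1pm,12pm,11am,10am) (11am,1pm,10am,1pm,12pm,11am,2pm) (11am,1pm,10am,2pm,12pm,11am,10am) (11am,1pm,10am,2pm,12pm,11am,1pm) (11am,1pm,10am,2pm,12pm,11am,2pm) (11am,2pm,10am,1pm,12pm,11am,10am) (11am,2pm,10am,1pm,12pm,11am,1pm) (11am,2pm,10am,1pm,12pm,11am,2pm) (11am,2pm,10am,2pm,12pm,11am,10am) (11am,2pm,10am,2pm,12pm,11am,1pm) (1pm,2pm,10am,2pm,12pm,1pm,10am) (1pm,2pm,10am,2pm,12pm,1pm,11am) (1pm,2pm,11am,2pm,12pm,1pm,10am) (1pm,2pm,11am,2pm,12pm,1pm,11am) — 14.
Legal=1pm: (11am,12pm,10am,2pm,1pm,11am,10am) (11am,12pm,10am,2pm,1pm,11am,12pm) (11am,12pm,10am,2pm,1pm,11am,2pm) (11am,2pm,10am,2pm,1pm,11am,10am) (11am,2pm,10am,2pm,1pm,11am,12pm) (12pm,2pm,10am,2pm,1pm,12pm,10am) (12pm,2pm,10am,2pm,1pm,12pm,11am) (12pm,2pm,11am,2pm,1pm,12pm,10am) (12pm,2pm,11am,2pm,1pm,12pm,11am) — 9.
Summing: 14 + 14 + 14 + 9 = 51.

51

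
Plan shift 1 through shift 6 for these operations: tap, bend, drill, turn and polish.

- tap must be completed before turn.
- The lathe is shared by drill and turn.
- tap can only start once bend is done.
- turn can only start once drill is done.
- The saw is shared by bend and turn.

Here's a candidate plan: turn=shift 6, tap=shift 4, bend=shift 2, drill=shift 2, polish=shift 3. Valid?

turn can only start once drill is done — holds.
The lathe is shared by drill and turn — holds.
The saw is shared by bend and turn — holds.
tap can only start once bend is done — holds.
tap must be completed before turn — holds.

Yes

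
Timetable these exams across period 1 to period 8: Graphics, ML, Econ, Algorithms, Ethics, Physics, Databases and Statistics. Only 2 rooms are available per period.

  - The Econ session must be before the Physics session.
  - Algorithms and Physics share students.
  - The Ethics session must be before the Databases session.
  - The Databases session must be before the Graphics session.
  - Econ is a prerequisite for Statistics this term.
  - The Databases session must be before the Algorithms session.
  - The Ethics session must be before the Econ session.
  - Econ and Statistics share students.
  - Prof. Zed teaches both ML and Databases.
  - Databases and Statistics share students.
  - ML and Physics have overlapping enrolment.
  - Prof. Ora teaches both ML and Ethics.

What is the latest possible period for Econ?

Precedence pushes Econ to at least period 2; downstream work caps Econ at period 7.
Econ at period 7 is achievable: Statistics=period 8; Databases=period 2; Graphics=period 3; Econ=period 7; Physics=period 8; ML=period 4; Ethics=period 1; Algorithms=period 3.

period 7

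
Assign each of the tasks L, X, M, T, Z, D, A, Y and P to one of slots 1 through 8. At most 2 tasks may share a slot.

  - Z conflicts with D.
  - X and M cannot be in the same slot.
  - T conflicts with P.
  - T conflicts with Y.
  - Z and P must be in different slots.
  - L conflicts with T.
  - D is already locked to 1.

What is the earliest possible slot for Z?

2

Z at 2 is achievable: D=1; L=1; X=2; Y=4; T=3; A=4; Z=2; M=3; P=5.
Nothing earlier works — the conflict and capacity constraints rule out every slot before 2.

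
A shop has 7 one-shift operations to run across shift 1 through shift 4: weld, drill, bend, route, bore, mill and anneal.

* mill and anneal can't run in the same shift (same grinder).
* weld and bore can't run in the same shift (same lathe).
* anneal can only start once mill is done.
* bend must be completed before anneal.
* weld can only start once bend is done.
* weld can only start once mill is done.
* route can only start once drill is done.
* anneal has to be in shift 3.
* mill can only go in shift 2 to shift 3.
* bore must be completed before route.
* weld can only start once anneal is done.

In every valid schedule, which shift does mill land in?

mill's window is shift 2–shift 3.
anneal is fixed at shift 3, and mill can't share a shift with anneal.
So mill must be shift 2.

shift 2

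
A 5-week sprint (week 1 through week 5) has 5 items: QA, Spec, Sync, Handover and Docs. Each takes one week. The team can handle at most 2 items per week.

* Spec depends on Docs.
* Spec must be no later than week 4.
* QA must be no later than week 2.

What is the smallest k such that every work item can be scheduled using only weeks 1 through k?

3

The precedence chain requires at least 2 distinct weeks.
With at most 2 per week and 5 work items, at least 3 weeks are needed.
3 works (last occupied week: week 3): for example QA -> week 1, Handover -> week 3, Docs -> week 1, Spec -> week 2, Sync -> week 2.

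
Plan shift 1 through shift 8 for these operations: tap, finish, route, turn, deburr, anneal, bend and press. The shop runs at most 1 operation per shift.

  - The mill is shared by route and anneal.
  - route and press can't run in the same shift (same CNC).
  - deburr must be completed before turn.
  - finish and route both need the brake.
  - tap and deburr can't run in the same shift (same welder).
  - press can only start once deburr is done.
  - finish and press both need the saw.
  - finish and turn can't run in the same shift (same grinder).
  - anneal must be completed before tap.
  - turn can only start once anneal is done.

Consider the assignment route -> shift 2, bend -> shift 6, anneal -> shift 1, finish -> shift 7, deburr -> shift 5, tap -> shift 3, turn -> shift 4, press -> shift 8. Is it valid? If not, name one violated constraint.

The mill is shared by route and anneal — holds.
finish and route both need the brake — holds.
The shop runs at most 1 operation per shift — holds.
finish and press both need the saw — holds.
route and press can't run in the same shift (same CNC) — holds.
turn can only start once anneal is done — holds.
tap and deburr can't run in the same shift (same welder) — holds.
deburr must be completed before turn — violated.
finish and turn can't run in the same shift (same grinder) — holds.
anneal must be completed before tap — holds.
press can only start once deburr is done — holds.

No. deburr must be completed before turn is not satisfied.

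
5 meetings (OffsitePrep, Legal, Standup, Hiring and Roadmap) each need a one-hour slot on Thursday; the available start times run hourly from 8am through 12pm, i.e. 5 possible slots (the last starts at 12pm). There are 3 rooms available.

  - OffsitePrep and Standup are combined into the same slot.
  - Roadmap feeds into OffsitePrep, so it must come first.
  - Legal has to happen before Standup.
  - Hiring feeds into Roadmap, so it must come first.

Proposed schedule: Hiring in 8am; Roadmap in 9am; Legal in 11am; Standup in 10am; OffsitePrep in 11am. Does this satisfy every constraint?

There are 3 rooms available — holds.
Legal has to happen before Standup — violated.
Hiring feeds into Roadmap, so it must come first — holds.
Roadmap feeds into OffsitePrep, so it must come first — holds.
OffsitePrep and Standup are combined into the same slot — violated.

Invalid. Legal has to happen before Standup.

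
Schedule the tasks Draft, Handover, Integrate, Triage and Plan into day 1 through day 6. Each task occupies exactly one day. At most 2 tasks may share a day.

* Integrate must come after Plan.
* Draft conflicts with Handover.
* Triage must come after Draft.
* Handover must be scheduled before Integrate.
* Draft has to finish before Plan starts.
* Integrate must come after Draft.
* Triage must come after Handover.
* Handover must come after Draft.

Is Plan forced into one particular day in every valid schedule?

Plan can be day 2 (e.g. Handover in day 2; Plan in day 2; Draft in day 1; Integrate in day 3; Triage in day 3) or day 3 (e.g. Draft in day 1, Triage in day 3, Plan in day 3, Integrate in day 4, Handover in day 2).

No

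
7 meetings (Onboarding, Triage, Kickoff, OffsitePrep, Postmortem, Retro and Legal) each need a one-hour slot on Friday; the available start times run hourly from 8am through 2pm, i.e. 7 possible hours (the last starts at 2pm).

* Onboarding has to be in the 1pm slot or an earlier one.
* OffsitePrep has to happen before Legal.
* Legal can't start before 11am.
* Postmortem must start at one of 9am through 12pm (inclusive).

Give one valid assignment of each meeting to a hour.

Legal=11am, Postmortem=9am, Retro=8am, Onboarding=8am, Triage=8am, OffsitePrep=8am, Kickoff=8am

Checking: OffsitePrep(8am) before Legal(11am); Legal=11am in [11am,2pm]; Onboarding=8am in [8am,1pm]; Postmortem=9am in [9am,12pm].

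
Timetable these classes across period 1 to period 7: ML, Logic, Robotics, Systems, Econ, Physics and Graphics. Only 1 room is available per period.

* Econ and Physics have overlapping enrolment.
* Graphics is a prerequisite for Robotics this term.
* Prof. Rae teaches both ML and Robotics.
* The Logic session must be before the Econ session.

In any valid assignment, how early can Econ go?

Precedence pushes Econ to at least period 2.
Econ at period 2 is achievable: Systems -> period 6; Logic -> period 1; Physics -> period 7; Graphics -> period 3; ML -> period 5; Econ -> period 2; Robotics -> period 4.

period 2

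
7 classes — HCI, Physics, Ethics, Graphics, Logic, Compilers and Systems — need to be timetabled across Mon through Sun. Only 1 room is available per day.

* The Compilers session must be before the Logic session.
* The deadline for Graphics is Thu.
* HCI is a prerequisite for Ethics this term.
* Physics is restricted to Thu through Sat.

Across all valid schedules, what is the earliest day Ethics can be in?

Tue

Precedence pushes Ethics to at least Tue.
Ethics at Tue is achievable: Ethics in Tue, Logic in Sat, Graphics in Wed, Compilers in Fri, Physics in Thu, HCI in Mon, Systems in Sun.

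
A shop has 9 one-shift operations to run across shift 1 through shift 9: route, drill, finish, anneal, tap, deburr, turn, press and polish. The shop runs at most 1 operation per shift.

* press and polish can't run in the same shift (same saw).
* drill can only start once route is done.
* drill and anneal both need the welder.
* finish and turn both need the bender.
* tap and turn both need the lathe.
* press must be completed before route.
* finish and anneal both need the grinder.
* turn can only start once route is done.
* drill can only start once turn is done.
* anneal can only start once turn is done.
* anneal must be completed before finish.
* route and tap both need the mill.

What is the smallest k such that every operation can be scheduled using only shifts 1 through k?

9

The precedence chain requires at least 5 distinct shifts.
With at most 1 per shift and 9 operations, at least 9 shifts are needed.
9 works (last occupied shift: shift 9): for example polish in shift 9; drill in shift 4; finish in shift 6; deburr in shift 8; press in shift 1; anneal in shift 5; route in shift 2; tap in shift 7; turn in shift 3.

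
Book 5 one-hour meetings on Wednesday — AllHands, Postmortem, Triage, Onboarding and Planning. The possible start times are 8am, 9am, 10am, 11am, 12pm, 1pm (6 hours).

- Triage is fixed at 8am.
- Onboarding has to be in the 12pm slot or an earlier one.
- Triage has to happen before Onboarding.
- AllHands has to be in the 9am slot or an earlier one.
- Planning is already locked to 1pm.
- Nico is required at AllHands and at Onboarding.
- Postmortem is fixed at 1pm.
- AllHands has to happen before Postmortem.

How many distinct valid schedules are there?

Splitting on AllHands: it can be 8am (4), 9am (3). Listing each branch's schedules as (Postmortem, Triage, Onboarding, Planning):
AllHands=8am: (1pm,8am,9am,1pm) (1pm,8am,10am,1pm) (1pm,8am,11am,1pm) (1pm,8am,12pm,1pm) — 4.
AllHands=9am: (1pm,8am,10am,1pm) (1pm,8am,11am,1pm) (1pm,8am,12pm,1pm) — 3.
Summing: 4 + 3 = 7.

7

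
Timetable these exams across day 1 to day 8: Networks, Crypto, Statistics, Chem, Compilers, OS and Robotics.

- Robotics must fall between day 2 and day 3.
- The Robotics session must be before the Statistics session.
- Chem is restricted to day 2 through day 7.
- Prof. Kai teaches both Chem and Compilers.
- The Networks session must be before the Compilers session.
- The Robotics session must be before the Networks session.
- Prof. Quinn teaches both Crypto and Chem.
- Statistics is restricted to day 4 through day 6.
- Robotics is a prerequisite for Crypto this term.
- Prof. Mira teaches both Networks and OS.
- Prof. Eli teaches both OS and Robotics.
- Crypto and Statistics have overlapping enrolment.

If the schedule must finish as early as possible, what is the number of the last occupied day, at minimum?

day 4

The precedence chain requires at least 3 distinct days.
Statistics can't be placed before day 4, so the schedule must run through at least day 4.
4 works (last occupied day: day 4): for example Networks -> day 3, Crypto -> day 3, Robotics -> day 2, Chem -> day 2, OS -> day 1, Statistics -> day 4, Compilers -> day 4.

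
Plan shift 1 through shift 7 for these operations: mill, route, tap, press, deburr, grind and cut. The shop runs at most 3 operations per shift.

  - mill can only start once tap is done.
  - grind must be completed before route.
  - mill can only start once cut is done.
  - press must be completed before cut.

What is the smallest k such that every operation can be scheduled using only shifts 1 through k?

The precedence chain requires at least 3 distinct shifts.
With at most 3 per shift and 7 operations, at least 3 shifts are needed.
3 works (last occupied shift: shift 3): for example grind=shift 1; mill=shift 3; deburr=shift 2; tap=shift 1; cut=shift 2; press=shift 1; route=shift 2.

3 shifts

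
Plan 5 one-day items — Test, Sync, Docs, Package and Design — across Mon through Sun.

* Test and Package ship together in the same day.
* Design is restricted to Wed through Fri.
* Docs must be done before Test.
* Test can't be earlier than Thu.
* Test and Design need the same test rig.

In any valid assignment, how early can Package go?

Package must be in the same day as Test, which can't be before Thu, so Package is at least Thu.
Package at Thu is achievable: Sync in Mon, Design in Wed, Test in Thu, Docs in Mon, Package in Thu.

Thu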